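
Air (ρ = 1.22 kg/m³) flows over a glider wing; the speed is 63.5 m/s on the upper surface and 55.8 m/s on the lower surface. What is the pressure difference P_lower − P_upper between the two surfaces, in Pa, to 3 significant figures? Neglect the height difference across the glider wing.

With negligible Δh, P + ½ρv² is constant, so P_low − P_up = ½ρ(v_up² − v_low²).
ΔP = ½·1.22·(63.5² − 55.8²) = 560 Pa.

560 Pa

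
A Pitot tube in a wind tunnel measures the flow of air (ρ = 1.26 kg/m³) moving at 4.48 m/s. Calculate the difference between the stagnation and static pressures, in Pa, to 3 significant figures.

Bernoulli between the free stream and the stagnation point: ½ρv² = P_stag − P_static.
ΔP = ½·1.26·4.48² = 12.6 Pa.

ΔP = 12.6 Pa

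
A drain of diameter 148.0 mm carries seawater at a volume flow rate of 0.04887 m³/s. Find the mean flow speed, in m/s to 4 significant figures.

v = 2.841 m/s

Q = 0.04887 m³/s = 0.04887 m³/s.
v = Q/A = 0.04887 / 0.01720 = 2.841 m/s.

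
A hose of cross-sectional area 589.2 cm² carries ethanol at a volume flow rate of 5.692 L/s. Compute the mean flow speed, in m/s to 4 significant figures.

v ≈ 0.09661 m/s

Q = 5.692 L/s = 0.005692 m³/s.
v = Q/A = 0.005692 / 0.05892 = 0.09661 m/s.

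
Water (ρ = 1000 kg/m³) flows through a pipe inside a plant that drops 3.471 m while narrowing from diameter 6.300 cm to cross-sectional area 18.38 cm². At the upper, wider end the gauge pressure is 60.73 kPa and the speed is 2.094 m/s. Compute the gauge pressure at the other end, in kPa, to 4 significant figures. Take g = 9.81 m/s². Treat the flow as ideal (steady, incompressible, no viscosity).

P₂ ≈ 90.67 kPa

By continuity, v₂ = v₁·A₁/A₂ = 2.094·(31.17/18.38) = 3.551 m/s.
Energy conservation along the streamline gives P₂ = P₁ − ½ρ(v₂² − v₁²) − ρg(h₂ − h₁).
P₂ = 60730 + ½·1000·(2.094² − 3.551²) − 1000·9.81·(−3.471) = 60730 + (-4114) − (-34050) = 90670 Pa.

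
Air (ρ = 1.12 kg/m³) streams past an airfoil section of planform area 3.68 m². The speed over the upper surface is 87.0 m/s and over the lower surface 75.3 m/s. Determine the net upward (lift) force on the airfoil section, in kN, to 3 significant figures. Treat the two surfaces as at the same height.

3.91 kN

The faster flow above has the lower pressure; Bernoulli (same height) gives ΔP = ½ρ(v_up² − v_low²).
ΔP = ½·1.12·(87.0² − 75.3²) = 1060 Pa.
Lift = ΔP · A = 1060 × 3.68 = 3910 N.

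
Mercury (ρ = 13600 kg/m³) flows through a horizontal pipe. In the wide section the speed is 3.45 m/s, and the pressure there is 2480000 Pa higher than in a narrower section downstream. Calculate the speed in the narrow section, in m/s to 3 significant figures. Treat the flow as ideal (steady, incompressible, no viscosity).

Horizontal Bernoulli: P₁ + ½ρv₁² = P₂ + ½ρv₂², so v₂² = v₁² + 2(P₁ − P₂)/ρ.
v₂ = √(3.45² + 2·2480000/13600) = √(11.9 + 365) = 19.4 m/s.

v₂ = 19.4 m/s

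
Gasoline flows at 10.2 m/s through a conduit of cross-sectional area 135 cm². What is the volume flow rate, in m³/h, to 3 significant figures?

Q ≈ 496 m³/h

Q = A·v = 0.0135 m² × 10.2 m/s = 0.138 m³/s.
Converting: 0.138 m³/s × 3600 = 496 m³/h.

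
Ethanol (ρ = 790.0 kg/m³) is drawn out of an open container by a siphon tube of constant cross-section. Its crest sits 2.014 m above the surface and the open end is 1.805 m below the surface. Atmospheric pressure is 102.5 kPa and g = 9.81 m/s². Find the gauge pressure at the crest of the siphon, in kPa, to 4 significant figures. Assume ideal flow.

-29.60 kPa

From the surface to the outlet (both open to atmosphere, surface at rest): v = √(2g·h_out) = √(2·9.81·1.805) = 5.951 m/s.
The bore is uniform, so the speed at the crest is the same v. Bernoulli surface→crest: P_atm = P_top + ½ρv² + ρg·h_top.
P_top = 102500 − ½·790.0·5.951² − 790.0·9.81·2.014 = 72900 Pa. So P_gauge = P_top − P_atm = -29600 Pa.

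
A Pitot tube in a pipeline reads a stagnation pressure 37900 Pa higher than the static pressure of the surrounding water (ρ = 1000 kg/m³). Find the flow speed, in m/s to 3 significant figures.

8.71 m/s

Bernoulli between the free stream and the stagnation point: ½ρv² = P_stag − P_static.
v = √(2ΔP/ρ) = √(2·37900/1000) = 8.71 m/s.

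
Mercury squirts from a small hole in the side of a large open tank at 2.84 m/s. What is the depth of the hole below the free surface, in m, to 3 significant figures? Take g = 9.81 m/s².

h = 0.411 m

For a small hole in a large open tank, ½v² = gh, giving h = v²/(2g).
h = 2.84²/(2·9.81) = 8.07/19.62 = 0.411 m.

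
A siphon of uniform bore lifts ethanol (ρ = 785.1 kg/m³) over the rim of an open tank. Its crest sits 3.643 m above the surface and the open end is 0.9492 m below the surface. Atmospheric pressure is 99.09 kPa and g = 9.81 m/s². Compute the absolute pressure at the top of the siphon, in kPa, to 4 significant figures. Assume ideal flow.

From the surface to the outlet (both open to atmosphere, surface at rest): v = √(2g·h_out) = √(2·9.81·0.9492) = 4.315 m/s.
With constant cross-section the crest speed equals v; applying Bernoulli from the surface up to the crest, P_top = P_atm − ½ρv² − ρg·h_top.
P_top = 99090 − ½·785.1·4.315² − 785.1·9.81·3.643 = 63720 Pa.

P_top = 63.72 kPa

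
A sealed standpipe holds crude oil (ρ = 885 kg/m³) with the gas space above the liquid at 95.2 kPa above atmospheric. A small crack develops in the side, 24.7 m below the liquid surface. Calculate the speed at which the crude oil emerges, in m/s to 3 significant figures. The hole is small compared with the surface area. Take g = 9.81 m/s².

v ≈ 26.5 m/s

Take point 1 at the surface (v₁ ≈ 0) and point 2 at the hole (at atmospheric pressure). Bernoulli: P₁ + ρg h = P_atm + ½ρv₂².
With P₁ − P_atm = 95200 Pa, v₂ = √(2gh + 2ΔP/ρ) = √(2·9.81·24.7 + 2·95200/885) = 26.5 m/s.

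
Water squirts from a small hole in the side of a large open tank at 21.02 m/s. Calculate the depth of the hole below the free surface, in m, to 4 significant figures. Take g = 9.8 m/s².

h ≈ 22.54 m

Inverting v = √(2gh) gives h = v² / 2g.
h = 21.02²/(2·9.8) = 441.8/19.60 = 22.54 m.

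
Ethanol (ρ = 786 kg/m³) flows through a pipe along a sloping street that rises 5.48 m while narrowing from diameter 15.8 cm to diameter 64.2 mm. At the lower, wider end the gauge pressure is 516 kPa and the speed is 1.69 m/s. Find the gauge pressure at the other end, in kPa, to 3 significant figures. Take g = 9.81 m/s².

The volume flow rate is constant, so v₂ = (A₁/A₂)v₁ = (196/32.4)·1.69 = 10.2 m/s.
Applying Bernoulli between the two ends and solving for P₂: P₂ = P₁ + ½ρ(v₁² − v₂²) − ρgΔh.
P₂ = 516000 + ½·786·(1.69² − 10.2²) − 786·9.81·(+5.48) = 516000 + (-40100) − (42300) = 434000 Pa.

P₂ ≈ 434 kPa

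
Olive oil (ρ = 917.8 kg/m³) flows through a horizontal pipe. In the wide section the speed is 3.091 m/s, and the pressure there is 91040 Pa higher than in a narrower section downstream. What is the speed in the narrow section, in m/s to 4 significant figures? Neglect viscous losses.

Along the level pipe P + ½ρv² is conserved, hence v₂² = v₁² + 2(P₁ − P₂)/ρ.
v₂ = √(3.091² + 2·91040/917.8) = √(9.554 + 198.4) = 14.42 m/s.

v₂ = 14.42 m/s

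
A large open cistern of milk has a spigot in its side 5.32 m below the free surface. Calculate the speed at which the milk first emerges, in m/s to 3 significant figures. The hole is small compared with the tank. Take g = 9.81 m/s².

v ≈ 10.2 m/s

The surface is effectively still and both ends are open, so ½v² = gh and v = √(2·9.81·5.32) = 10.2 m/s.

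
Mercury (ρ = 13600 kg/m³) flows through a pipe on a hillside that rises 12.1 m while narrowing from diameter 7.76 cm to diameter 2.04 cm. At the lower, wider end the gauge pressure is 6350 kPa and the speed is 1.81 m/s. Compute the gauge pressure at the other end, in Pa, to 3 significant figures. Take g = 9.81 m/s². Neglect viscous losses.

93600 Pa

Mass conservation (A₁v₁ = A₂v₂) gives v₂ = 1.81 × 47.3/3.27 = 26.2 m/s.
Energy conservation along the streamline gives P₂ = P₁ − ½ρ(v₂² − v₁²) − ρg(h₂ − h₁).
P₂ = 6350000 + ½·13600·(1.81² − 26.2²) − 13600·9.81·(+12.1) = 6350000 + (-4640000) − (1610000) = 93600 Pa.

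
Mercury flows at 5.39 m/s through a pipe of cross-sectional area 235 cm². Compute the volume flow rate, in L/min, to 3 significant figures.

Q = A·v = 0.0235 m² × 5.39 m/s = 0.127 m³/s.
Converting: 0.127 m³/s × 60000 = 7600 L/min.

Q ≈ 7600 L/min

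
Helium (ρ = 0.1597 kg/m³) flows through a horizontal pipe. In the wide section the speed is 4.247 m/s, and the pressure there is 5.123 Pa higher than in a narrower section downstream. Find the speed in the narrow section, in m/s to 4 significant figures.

9.066 m/s

Horizontal Bernoulli: P₁ + ½ρv₁² = P₂ + ½ρv₂², so v₂² = v₁² + 2(P₁ − P₂)/ρ.
v₂ = √(4.247² + 2·5.123/0.1597) = √(18.04 + 64.16) = 9.066 m/s.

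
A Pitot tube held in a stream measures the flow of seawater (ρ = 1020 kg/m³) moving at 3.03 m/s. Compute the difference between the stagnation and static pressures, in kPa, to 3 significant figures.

The dynamic pressure equals the rise in static pressure at the stagnation point: ΔP = ½ρv².
ΔP = ½·1020·3.03² = 4680 Pa.

4.68 kPa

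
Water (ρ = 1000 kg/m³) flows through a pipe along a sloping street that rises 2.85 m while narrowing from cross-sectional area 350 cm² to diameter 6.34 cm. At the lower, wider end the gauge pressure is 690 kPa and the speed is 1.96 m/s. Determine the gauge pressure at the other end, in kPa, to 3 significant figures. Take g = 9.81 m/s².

428 kPa

The volume flow rate is constant, so v₂ = (A₁/A₂)v₁ = (350/31.6)·1.96 = 21.7 m/s.
Energy conservation along the streamline gives P₂ = P₁ − ½ρ(v₂² − v₁²) − ρg(h₂ − h₁).
P₂ = 690000 + ½·1000·(1.96² − 21.7²) − 1000·9.81·(+2.85) = 690000 + (-234000) − (28000) = 428000 Pa.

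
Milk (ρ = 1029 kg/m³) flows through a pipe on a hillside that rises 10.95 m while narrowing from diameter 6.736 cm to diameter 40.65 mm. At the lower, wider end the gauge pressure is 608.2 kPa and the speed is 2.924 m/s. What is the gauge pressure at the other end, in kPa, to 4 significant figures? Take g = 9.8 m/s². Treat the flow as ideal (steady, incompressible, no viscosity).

P₂ ≈ 469.0 kPa

Mass conservation (A₁v₁ = A₂v₂) gives v₂ = 2.924 × 35.64/12.98 = 8.029 m/s.
Bernoulli: P₁ + ½ρv₁² + ρg h₁ = P₂ + ½ρv₂² + ρg h₂, so P₂ = P₁ + ½ρ(v₁² − v₂²) − ρg(h₂ − h₁).
P₂ = 608200 + ½·1029·(2.924² − 8.029²) − 1029·9.8·(+10.95) = 608200 + (-28770) − (110400) = 469000 Pa.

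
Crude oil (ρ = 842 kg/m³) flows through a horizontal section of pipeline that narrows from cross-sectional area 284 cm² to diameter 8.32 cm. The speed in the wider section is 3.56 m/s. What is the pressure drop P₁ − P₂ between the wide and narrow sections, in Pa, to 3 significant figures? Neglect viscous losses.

Continuity gives A₁v₁ = A₂v₂, so v₂ = (284 cm²)/(54.4 cm²) × 3.56 m/s = 18.6 m/s.
The pipe is horizontal, so Bernoulli reduces to P₁ + ½ρv₁² = P₂ + ½ρv₂².
P₁ − P₂ = ½·842·(18.6² − 3.56²) = ½·842·333 = 140000 Pa.

ΔP ≈ 140000 Pa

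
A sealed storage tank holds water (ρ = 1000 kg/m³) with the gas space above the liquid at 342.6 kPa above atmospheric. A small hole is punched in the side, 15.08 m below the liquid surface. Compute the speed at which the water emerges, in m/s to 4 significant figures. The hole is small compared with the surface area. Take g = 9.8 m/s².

v ≈ 31.32 m/s

Take point 1 at the surface (v₁ ≈ 0) and point 2 at the hole (at atmospheric pressure). Bernoulli: P₁ + ρg h = P_atm + ½ρv₂².
With P₁ − P_atm = 342600 Pa, v₂ = √(2gh + 2ΔP/ρ) = √(2·9.8·15.08 + 2·342600/1000) = 31.32 m/s.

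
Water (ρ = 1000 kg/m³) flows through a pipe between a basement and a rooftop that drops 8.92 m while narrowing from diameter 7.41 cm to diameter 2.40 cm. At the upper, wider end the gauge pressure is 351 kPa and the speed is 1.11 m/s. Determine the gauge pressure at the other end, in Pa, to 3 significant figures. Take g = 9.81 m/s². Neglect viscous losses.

The volume flow rate is constant, so v₂ = (A₁/A₂)v₁ = (43.1/4.52)·1.11 = 10.6 m/s.
Bernoulli: P₁ + ½ρv₁² + ρg h₁ = P₂ + ½ρv₂² + ρg h₂, so P₂ = P₁ + ½ρ(v₁² − v₂²) − ρg(h₂ − h₁).
P₂ = 351000 + ½·1000·(1.11² − 10.6²) − 1000·9.81·(−8.92) = 351000 + (-55400) − (-87500) = 383000 Pa.

383000 Pa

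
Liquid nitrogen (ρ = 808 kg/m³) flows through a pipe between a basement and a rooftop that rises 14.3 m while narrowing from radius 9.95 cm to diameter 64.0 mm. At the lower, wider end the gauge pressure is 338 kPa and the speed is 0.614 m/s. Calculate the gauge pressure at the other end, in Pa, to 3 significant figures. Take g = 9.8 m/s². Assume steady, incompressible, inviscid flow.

211000 Pa

The volume flow rate is constant, so v₂ = (A₁/A₂)v₁ = (311/32.2)·0.614 = 5.94 m/s.
Energy conservation along the streamline gives P₂ = P₁ − ½ρ(v₂² − v₁²) − ρg(h₂ − h₁).
P₂ = 338000 + ½·808·(0.614² − 5.94²) − 808·9.8·(+14.3) = 338000 + (-14100) − (113000) = 211000 Pa.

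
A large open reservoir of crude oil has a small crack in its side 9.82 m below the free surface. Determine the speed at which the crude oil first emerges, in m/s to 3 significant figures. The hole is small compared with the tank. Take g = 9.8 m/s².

13.9 m/s

Bernoulli from surface to hole (P equal, v_surface ≈ 0): v = √(2gh) = √(2×9.8×9.82) = 13.9 m/s.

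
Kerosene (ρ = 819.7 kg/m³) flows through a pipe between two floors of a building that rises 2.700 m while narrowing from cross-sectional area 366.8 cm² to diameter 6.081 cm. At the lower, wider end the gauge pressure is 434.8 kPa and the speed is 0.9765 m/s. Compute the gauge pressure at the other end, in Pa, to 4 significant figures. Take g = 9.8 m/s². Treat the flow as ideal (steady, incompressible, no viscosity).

The volume flow rate is constant, so v₂ = (A₁/A₂)v₁ = (366.8/29.04)·0.9765 = 12.33 m/s.
Energy conservation along the streamline gives P₂ = P₁ − ½ρ(v₂² − v₁²) − ρg(h₂ − h₁).
P₂ = 434800 + ½·819.7·(0.9765² − 12.33²) − 819.7·9.8·(+2.700) = 434800 + (-61950) − (21690) = 351200 Pa.

P₂ ≈ 351200 Pa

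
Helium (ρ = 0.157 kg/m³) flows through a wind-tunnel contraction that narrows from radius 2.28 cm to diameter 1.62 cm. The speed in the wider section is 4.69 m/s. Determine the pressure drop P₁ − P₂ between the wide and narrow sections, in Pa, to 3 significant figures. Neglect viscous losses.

ΔP = 107 Pa

Mass conservation (A₁v₁ = A₂v₂) gives v₂ = 4.69 × 16.3/2.06 = 37.2 m/s.
With no height change, Bernoulli's equation is P₁ + ½ρv₁² = P₂ + ½ρv₂².
P₁ − P₂ = ½·0.157·(37.2² − 4.69²) = ½·0.157·1360 = 107 Pa.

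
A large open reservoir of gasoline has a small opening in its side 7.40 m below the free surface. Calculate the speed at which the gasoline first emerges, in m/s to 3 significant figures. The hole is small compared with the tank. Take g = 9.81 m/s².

12.0 m/s

The surface is effectively still and both ends are open, so ½v² = gh and v = √(2·9.81·7.40) = 12.0 m/s.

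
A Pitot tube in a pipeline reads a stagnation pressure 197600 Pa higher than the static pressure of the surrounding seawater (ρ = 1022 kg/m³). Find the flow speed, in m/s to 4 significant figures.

v ≈ 19.66 m/s

At the stagnation point the flow is brought to rest, so Bernoulli gives P_stag − P_static = ½ρv².
v = √(2ΔP/ρ) = √(2·197600/1022) = 19.66 m/s.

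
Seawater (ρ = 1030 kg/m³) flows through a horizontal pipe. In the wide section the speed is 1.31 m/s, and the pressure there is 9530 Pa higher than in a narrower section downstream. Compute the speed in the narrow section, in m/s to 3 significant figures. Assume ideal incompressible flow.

4.50 m/s

With h₁ = h₂, rearranging Bernoulli gives v₂ = √(v₁² + 2ΔP/ρ).
v₂ = √(1.31² + 2·9530/1030) = √(1.72 + 18.5) = 4.50 m/s.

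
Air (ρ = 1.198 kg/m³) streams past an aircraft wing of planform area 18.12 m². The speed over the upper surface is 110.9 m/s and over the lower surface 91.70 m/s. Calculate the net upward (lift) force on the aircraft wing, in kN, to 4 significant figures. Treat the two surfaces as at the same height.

F = 42.22 kN

The faster flow above has the lower pressure; Bernoulli (same height) gives ΔP = ½ρ(v_up² − v_low²).
ΔP = ½·1.198·(110.9² − 91.70²) = 2330 Pa.
Lift = ΔP · A = 2330 × 18.12 = 42220 N.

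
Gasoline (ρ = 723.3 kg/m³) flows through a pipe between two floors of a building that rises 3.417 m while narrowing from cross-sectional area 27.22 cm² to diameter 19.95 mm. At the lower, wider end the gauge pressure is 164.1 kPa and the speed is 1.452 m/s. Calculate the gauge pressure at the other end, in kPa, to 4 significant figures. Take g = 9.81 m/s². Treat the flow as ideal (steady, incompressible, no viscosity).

P₂ ≈ 82.80 kPa

The volume flow rate is constant, so v₂ = (A₁/A₂)v₁ = (27.22/3.126)·1.452 = 12.64 m/s.
Energy conservation along the streamline gives P₂ = P₁ − ½ρ(v₂² − v₁²) − ρg(h₂ − h₁).
P₂ = 164100 + ½·723.3·(1.452² − 12.64²) − 723.3·9.81·(+3.417) = 164100 + (-57050) − (24250) = 82800 Pa.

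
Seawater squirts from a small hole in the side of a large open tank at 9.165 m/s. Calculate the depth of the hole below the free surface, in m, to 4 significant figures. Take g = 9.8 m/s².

For a small hole in a large open tank, ½v² = gh, giving h = v²/(2g).
h = 9.165²/(2·9.8) = 84.00/19.60 = 4.286 m.

4.286 m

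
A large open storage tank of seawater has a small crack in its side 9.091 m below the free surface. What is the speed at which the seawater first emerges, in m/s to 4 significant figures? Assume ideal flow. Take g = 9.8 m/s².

13.35 m/s

The surface is effectively still and both ends are open, so ½v² = gh and v = √(2·9.8·9.091) = 13.35 m/s.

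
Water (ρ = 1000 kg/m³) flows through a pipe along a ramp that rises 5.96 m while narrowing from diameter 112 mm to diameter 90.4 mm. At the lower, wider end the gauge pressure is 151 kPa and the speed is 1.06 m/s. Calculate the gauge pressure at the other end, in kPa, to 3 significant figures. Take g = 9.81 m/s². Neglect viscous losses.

The volume flow rate is constant, so v₂ = (A₁/A₂)v₁ = (98.5/64.2)·1.06 = 1.63 m/s.
Energy conservation along the streamline gives P₂ = P₁ − ½ρ(v₂² − v₁²) − ρg(h₂ − h₁).
P₂ = 151000 + ½·1000·(1.06² − 1.63²) − 1000·9.81·(+5.96) = 151000 + (-762) − (58500) = 91800 Pa.

P₂ ≈ 91.8 kPa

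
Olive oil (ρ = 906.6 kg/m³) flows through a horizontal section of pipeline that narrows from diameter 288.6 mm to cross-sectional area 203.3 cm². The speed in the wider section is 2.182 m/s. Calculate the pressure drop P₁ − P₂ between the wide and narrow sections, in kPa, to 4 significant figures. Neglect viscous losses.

The volume flow rate is constant, so v₂ = (A₁/A₂)v₁ = (654.2/203.3)·2.182 = 7.021 m/s.
With no height change, Bernoulli's equation is P₁ + ½ρv₁² = P₂ + ½ρv₂².
P₁ − P₂ = ½·906.6·(7.021² − 2.182²) = ½·906.6·44.53 = 20190 Pa.

ΔP = 20.19 kPa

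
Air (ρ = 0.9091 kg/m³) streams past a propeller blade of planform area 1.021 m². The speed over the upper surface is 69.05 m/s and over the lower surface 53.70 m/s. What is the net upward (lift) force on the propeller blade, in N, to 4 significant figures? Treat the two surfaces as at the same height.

874.5 N

From P + ½ρv² = const at equal height, P_low − P_up = ½ρ(v_up² − v_low²).
ΔP = ½·0.9091·(69.05² − 53.70²) = 856.5 Pa.
Lift = ΔP · A = 856.5 × 1.021 = 874.5 N.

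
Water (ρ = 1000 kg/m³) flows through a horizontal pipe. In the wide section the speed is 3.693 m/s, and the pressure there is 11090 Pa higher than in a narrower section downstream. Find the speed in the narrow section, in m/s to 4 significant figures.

With h₁ = h₂, rearranging Bernoulli gives v₂ = √(v₁² + 2ΔP/ρ).
v₂ = √(3.693² + 2·11090/1000) = √(13.64 + 22.18) = 5.985 m/s.

v₂ = 5.985 m/s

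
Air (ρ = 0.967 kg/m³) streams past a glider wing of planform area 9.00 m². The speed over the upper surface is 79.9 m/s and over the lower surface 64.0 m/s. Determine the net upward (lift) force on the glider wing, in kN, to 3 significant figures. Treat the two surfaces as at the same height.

9.96 kN

The faster flow above has the lower pressure; Bernoulli (same height) gives ΔP = ½ρ(v_up² − v_low²).
ΔP = ½·0.967·(79.9² − 64.0²) = 1110 Pa.
Lift = ΔP · A = 1110 × 9.00 = 9960 N.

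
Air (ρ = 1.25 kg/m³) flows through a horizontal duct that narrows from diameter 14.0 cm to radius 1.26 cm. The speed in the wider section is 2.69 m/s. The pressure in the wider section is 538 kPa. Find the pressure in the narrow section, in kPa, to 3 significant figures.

P₂ = 534 kPa

The volume flow rate is constant, so v₂ = (A₁/A₂)v₁ = (154/4.99)·2.69 = 83.0 m/s.
Bernoulli (h₁ = h₂): P₁ − P₂ = ½ρ(v₂² − v₁²).
P₂ = P₁ − ½ρ(v₂² − v₁²) = 538000 − ½·1.25·(83.0² − 2.69²) = 538000 − 4300 = 534000 Pa.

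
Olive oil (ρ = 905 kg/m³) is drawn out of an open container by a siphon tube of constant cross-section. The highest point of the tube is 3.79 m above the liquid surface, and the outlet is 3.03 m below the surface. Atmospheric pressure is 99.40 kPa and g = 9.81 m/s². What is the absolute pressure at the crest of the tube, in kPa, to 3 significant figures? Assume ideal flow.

38.9 kPa

The outlet speed comes from Torricelli: v = √(2g·3.03) = 7.71 m/s.
With constant cross-section the crest speed equals v; applying Bernoulli from the surface up to the crest, P_top = P_atm − ½ρv² − ρg·h_top.
P_top = 99400 − ½·905·7.71² − 905·9.81·3.79 = 38900 Pa.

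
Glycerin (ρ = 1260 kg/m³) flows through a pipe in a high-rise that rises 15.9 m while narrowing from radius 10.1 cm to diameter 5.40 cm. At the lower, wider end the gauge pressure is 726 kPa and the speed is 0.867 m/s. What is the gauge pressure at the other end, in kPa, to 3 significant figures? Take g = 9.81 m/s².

The volume flow rate is constant, so v₂ = (A₁/A₂)v₁ = (320/22.9)·0.867 = 12.1 m/s.
Energy conservation along the streamline gives P₂ = P₁ − ½ρ(v₂² − v₁²) − ρg(h₂ − h₁).
P₂ = 726000 + ½·1260·(0.867² − 12.1²) − 1260·9.81·(+15.9) = 726000 + (-92300) − (197000) = 437000 Pa.

P₂ = 437 kPa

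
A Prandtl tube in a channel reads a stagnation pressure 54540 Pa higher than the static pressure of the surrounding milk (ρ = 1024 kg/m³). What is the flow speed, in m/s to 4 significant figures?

v = 10.32 m/s

At the stagnation point the flow is brought to rest, so Bernoulli gives P_stag − P_static = ½ρv².
v = √(2ΔP/ρ) = √(2·54540/1024) = 10.32 m/s.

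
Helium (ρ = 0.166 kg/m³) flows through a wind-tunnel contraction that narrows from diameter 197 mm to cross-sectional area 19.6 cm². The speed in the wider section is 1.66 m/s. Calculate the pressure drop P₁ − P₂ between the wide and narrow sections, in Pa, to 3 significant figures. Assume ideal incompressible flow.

By continuity, v₂ = v₁·A₁/A₂ = 1.66·(305/19.6) = 25.8 m/s.
With no height change, Bernoulli's equation is P₁ + ½ρv₁² = P₂ + ½ρv₂².
P₁ − P₂ = ½·0.166·(25.8² − 1.66²) = ½·0.166·664 = 55.1 Pa.

ΔP = 55.1 Pa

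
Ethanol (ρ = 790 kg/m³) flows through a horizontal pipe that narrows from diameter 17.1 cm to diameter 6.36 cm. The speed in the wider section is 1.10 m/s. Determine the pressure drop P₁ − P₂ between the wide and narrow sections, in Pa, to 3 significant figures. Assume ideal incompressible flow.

Continuity gives A₁v₁ = A₂v₂, so v₂ = (230 cm²)/(31.8 cm²) × 1.10 m/s = 7.95 m/s.
The pipe is horizontal, so Bernoulli reduces to P₁ + ½ρv₁² = P₂ + ½ρv₂².
P₁ − P₂ = ½·790·(7.95² − 1.10²) = ½·790·62.0 = 24500 Pa.

ΔP ≈ 24500 Pa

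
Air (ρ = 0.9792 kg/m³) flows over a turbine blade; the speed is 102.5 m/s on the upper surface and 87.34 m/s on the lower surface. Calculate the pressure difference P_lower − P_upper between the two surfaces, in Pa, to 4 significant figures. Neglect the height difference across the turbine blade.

With negligible Δh, P + ½ρv² is constant, so P_low − P_up = ½ρ(v_up² − v_low²).
ΔP = ½·0.9792·(102.5² − 87.34²) = 1409 Pa.

ΔP ≈ 1409 Pa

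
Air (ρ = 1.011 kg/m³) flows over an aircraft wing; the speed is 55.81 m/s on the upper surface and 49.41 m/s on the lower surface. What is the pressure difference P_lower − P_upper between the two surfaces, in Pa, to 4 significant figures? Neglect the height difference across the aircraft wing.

ΔP ≈ 340.4 Pa

Bernoulli (same height): P_lower − P_upper = ½ρ(v_upper² − v_lower²).
ΔP = ½·1.011·(55.81² − 49.41²) = 340.4 Pa.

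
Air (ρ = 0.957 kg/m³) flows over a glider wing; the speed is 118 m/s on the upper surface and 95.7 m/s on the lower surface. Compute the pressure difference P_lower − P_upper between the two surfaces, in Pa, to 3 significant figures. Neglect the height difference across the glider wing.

ΔP = 2280 Pa

The pressure is lower where the speed is higher: ΔP = ½ρ(v_up² − v_low²).
ΔP = ½·0.957·(118² − 95.7²) = 2280 Pa.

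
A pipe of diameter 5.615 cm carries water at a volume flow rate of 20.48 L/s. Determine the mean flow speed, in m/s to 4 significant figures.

v ≈ 8.271 m/s

Q = 20.48 L/s = 0.02048 m³/s.
v = Q/A = 0.02048 / 0.002476 = 8.271 m/s.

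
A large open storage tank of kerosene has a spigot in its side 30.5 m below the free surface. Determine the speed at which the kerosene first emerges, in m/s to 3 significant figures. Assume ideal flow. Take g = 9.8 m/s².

v ≈ 24.4 m/s

Torricelli's result v = √(2gh) gives v = √(2·9.8·30.5) = 24.4 m/s.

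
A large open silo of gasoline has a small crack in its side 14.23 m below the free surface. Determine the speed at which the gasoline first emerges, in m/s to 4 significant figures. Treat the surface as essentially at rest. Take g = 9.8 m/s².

Bernoulli from surface to hole (P equal, v_surface ≈ 0): v = √(2gh) = √(2×9.8×14.23) = 16.70 m/s.

v ≈ 16.70 m/s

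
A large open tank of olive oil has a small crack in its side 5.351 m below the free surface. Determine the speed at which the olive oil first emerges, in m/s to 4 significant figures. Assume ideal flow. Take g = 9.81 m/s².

v ≈ 10.25 m/s

With the surface at rest and both surface and jet at atmospheric pressure, Bernoulli gives ρg h = ½ρv², so v = √(2gh) = √(2·9.81·5.351) = 10.25 m/s.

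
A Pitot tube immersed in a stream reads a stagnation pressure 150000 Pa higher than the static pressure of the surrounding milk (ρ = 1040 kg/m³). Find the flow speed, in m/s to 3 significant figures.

At the stagnation point the flow is brought to rest, so Bernoulli gives P_stag − P_static = ½ρv².
v = √(2ΔP/ρ) = √(2·150000/1040) = 17.0 m/s.

v = 17.0 m/s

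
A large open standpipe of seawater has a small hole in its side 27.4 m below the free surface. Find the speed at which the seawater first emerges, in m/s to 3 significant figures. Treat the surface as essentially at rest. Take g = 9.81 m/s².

v ≈ 23.2 m/s

With the surface at rest and both surface and jet at atmospheric pressure, Bernoulli gives ρg h = ½ρv², so v = √(2gh) = √(2·9.81·27.4) = 23.2 m/s.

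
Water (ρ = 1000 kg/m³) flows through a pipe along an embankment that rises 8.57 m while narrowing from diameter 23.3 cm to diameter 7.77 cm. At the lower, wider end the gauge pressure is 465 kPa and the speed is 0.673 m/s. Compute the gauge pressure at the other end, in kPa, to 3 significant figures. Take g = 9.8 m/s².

P₂ = 363 kPa

Continuity gives A₁v₁ = A₂v₂, so v₂ = (426 cm²)/(47.4 cm²) × 0.673 m/s = 6.05 m/s.
Bernoulli: P₁ + ½ρv₁² + ρg h₁ = P₂ + ½ρv₂² + ρg h₂, so P₂ = P₁ + ½ρ(v₁² − v₂²) − ρg(h₂ − h₁).
P₂ = 465000 + ½·1000·(0.673² − 6.05²) − 1000·9.8·(+8.57) = 465000 + (-18100) − (84000) = 363000 Pa.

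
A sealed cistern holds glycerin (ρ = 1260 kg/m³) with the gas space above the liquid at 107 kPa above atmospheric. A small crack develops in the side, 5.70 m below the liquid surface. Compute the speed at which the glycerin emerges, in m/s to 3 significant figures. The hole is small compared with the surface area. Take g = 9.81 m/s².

Take point 1 at the surface (v₁ ≈ 0) and point 2 at the hole (at atmospheric pressure). Bernoulli: P₁ + ρg h = P_atm + ½ρv₂².
With P₁ − P_atm = 107000 Pa, v₂ = √(2gh + 2ΔP/ρ) = √(2·9.81·5.70 + 2·107000/1260) = 16.8 m/s.

v ≈ 16.8 m/s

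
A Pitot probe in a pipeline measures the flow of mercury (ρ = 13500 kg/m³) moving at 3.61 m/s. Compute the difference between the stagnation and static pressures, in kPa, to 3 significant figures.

Bernoulli between the free stream and the stagnation point: ½ρv² = P_stag − P_static.
ΔP = ½·13500·3.61² = 88000 Pa.

ΔP ≈ 88.0 kPa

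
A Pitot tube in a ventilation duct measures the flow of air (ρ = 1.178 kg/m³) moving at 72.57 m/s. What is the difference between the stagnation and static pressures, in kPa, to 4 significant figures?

At the stagnation point the flow is brought to rest, so Bernoulli gives P_stag − P_static = ½ρv².
ΔP = ½·1.178·72.57² = 3102 Pa.

ΔP ≈ 3.102 kPa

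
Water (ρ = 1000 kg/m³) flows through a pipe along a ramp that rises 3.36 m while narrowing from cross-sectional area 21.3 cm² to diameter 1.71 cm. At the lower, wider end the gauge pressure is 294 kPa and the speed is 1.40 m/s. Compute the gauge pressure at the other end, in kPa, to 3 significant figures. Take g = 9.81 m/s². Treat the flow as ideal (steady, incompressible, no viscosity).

Continuity gives A₁v₁ = A₂v₂, so v₂ = (21.3 cm²)/(2.30 cm²) × 1.40 m/s = 13.0 m/s.
Applying Bernoulli between the two ends and solving for P₂: P₂ = P₁ + ½ρ(v₁² − v₂²) − ρgΔh.
P₂ = 294000 + ½·1000·(1.40² − 13.0²) − 1000·9.81·(+3.36) = 294000 + (-83300) − (33000) = 178000 Pa.

P₂ ≈ 178 kPa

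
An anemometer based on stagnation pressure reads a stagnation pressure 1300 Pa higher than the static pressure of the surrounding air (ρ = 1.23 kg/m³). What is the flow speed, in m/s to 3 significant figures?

v = 46.0 m/s

The dynamic pressure equals the rise in static pressure at the stagnation point: ΔP = ½ρv².
v = √(2ΔP/ρ) = √(2·1300/1.23) = 46.0 m/s.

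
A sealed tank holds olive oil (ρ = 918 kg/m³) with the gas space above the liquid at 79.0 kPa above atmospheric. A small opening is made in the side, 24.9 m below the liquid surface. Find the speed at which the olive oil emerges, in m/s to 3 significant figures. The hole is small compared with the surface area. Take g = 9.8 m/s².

v ≈ 25.7 m/s

Take point 1 at the surface (v₁ ≈ 0) and point 2 at the hole (at atmospheric pressure). Bernoulli: P₁ + ρg h = P_atm + ½ρv₂².
With P₁ − P_atm = 79000 Pa, v₂ = √(2gh + 2ΔP/ρ) = √(2·9.8·24.9 + 2·79000/918) = 25.7 m/s.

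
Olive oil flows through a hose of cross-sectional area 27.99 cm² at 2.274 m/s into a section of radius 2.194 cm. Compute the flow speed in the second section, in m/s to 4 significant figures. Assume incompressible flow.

v₂ ≈ 4.209 m/s

By continuity, v₂ = v₁·A₁/A₂ = 2.274·(27.99/15.12) = 4.209 m/s.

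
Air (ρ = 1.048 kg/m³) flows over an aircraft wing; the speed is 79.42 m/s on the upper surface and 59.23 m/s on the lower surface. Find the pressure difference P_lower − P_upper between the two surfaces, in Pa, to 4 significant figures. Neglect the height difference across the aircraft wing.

ΔP ≈ 1467 Pa

With negligible Δh, P + ½ρv² is constant, so P_low − P_up = ½ρ(v_up² − v_low²).
ΔP = ½·1.048·(79.42² − 59.23²) = 1467 Pa.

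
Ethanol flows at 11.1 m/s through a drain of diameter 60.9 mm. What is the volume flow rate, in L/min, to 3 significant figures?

Q = A·v = 0.00291 m² × 11.1 m/s = 0.0323 m³/s.
Converting: 0.0323 m³/s × 60000 = 1940 L/min.

Q ≈ 1940 L/min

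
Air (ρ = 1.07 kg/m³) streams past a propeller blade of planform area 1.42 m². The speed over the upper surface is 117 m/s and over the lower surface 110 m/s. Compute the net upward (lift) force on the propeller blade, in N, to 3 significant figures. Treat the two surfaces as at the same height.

The faster flow above has the lower pressure; Bernoulli (same height) gives ΔP = ½ρ(v_up² − v_low²).
ΔP = ½·1.07·(117² − 110²) = 850 Pa.
Lift = ΔP · A = 850 × 1.42 = 1210 N.

1210 N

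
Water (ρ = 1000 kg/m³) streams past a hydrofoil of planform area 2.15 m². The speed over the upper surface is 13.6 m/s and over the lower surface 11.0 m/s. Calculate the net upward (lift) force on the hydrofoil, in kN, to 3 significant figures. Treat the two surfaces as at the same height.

From P + ½ρv² = const at equal height, P_low − P_up = ½ρ(v_up² − v_low²).
ΔP = ½·1000·(13.6² − 11.0²) = 32000 Pa.
Lift = ΔP · A = 32000 × 2.15 = 68800 N.

68.8 kN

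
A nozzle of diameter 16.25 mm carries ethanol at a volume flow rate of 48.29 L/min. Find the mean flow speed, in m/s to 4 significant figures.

v ≈ 3.881 m/s

Q = 48.29 L/min = 0.0008048 m³/s.
v = Q/A = 0.0008048 / 0.0002074 = 3.881 m/s.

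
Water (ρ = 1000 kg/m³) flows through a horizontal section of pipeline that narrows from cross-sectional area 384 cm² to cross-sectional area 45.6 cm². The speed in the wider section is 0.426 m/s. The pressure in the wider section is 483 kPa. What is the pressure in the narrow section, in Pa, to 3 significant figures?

477000 Pa

Mass conservation (A₁v₁ = A₂v₂) gives v₂ = 0.426 × 384/45.6 = 3.59 m/s.
The pipe is horizontal, so Bernoulli reduces to P₁ + ½ρv₁² = P₂ + ½ρv₂².
P₂ = P₁ − ½ρ(v₂² − v₁²) = 483000 − ½·1000·(3.59² − 0.426²) = 483000 − 6340 = 477000 Pa.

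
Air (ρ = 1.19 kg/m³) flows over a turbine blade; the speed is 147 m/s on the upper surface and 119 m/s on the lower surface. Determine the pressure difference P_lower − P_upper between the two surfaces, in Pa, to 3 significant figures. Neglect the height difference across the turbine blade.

ΔP = 4430 Pa

With negligible Δh, P + ½ρv² is constant, so P_low − P_up = ½ρ(v_up² − v_low²).
ΔP = ½·1.19·(147² − 119²) = 4430 Pa.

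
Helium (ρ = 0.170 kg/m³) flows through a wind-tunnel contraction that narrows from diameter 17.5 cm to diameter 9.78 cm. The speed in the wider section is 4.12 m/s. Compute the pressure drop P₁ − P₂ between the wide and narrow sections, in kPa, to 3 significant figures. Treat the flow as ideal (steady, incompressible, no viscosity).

By continuity, v₂ = v₁·A₁/A₂ = 4.12·(241/75.1) = 13.2 m/s.
Along the horizontal streamline, P + ½ρv² is constant.
P₁ − P₂ = ½·0.170·(13.2² − 4.12²) = ½·0.170·157 = 13.3 Pa.

ΔP ≈ 0.0133 kPa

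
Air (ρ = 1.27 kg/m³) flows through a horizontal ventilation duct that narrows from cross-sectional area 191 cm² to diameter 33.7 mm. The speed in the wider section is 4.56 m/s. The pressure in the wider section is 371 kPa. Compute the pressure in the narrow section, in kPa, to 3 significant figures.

By continuity, v₂ = v₁·A₁/A₂ = 4.56·(191/8.92) = 97.6 m/s.
Along the horizontal streamline, P + ½ρv² is constant.
P₂ = P₁ − ½ρ(v₂² − v₁²) = 371000 − ½·1.27·(97.6² − 4.56²) = 371000 − 6040 = 365000 Pa.

P₂ ≈ 365 kPa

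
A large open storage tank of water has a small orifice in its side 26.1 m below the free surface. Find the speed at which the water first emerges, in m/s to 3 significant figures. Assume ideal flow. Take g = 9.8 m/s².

22.6 m/s

Torricelli's result v = √(2gh) gives v = √(2·9.8·26.1) = 22.6 m/s.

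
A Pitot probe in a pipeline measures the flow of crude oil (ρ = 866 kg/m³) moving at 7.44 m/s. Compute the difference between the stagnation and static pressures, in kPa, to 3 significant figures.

ΔP ≈ 24.0 kPa

Bernoulli between the free stream and the stagnation point: ½ρv² = P_stag − P_static.
ΔP = ½·866·7.44² = 24000 Pa.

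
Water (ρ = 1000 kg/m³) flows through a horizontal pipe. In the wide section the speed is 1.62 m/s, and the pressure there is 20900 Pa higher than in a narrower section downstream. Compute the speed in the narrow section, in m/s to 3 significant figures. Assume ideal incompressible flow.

v₂ ≈ 6.67 m/s

With h₁ = h₂, rearranging Bernoulli gives v₂ = √(v₁² + 2ΔP/ρ).
v₂ = √(1.62² + 2·20900/1000) = √(2.62 + 41.8) = 6.67 m/s.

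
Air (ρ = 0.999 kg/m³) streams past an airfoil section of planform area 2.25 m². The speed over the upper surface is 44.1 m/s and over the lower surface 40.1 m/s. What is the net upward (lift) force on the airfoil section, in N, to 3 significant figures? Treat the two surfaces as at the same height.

F ≈ 379 N

From P + ½ρv² = const at equal height, P_low − P_up = ½ρ(v_up² − v_low²).
ΔP = ½·0.999·(44.1² − 40.1²) = 168 Pa.
Lift = ΔP · A = 168 × 2.25 = 379 N.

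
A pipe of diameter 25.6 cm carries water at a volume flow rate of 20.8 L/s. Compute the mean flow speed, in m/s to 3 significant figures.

v = 0.404 m/s

Q = 20.8 L/s = 0.0208 m³/s.
v = Q/A = 0.0208 / 0.0515 = 0.404 m/s.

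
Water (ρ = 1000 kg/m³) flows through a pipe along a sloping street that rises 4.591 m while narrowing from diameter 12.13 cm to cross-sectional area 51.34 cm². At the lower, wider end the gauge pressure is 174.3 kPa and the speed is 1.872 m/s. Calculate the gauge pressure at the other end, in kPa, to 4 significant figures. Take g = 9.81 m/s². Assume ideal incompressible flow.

P₂ ≈ 122.1 kPa

By continuity, v₂ = v₁·A₁/A₂ = 1.872·(115.6/51.34) = 4.214 m/s.
Applying Bernoulli between the two ends and solving for P₂: P₂ = P₁ + ½ρ(v₁² − v₂²) − ρgΔh.
P₂ = 174300 + ½·1000·(1.872² − 4.214²) − 1000·9.81·(+4.591) = 174300 + (-7125) − (45040) = 122100 Pa.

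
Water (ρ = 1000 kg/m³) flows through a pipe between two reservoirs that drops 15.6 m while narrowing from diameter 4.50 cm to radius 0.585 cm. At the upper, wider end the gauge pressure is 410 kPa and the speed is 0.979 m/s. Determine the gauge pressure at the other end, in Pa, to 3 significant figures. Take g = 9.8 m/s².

Mass conservation (A₁v₁ = A₂v₂) gives v₂ = 0.979 × 15.9/1.08 = 14.5 m/s.
Bernoulli: P₁ + ½ρv₁² + ρg h₁ = P₂ + ½ρv₂² + ρg h₂, so P₂ = P₁ + ½ρ(v₁² − v₂²) − ρg(h₂ − h₁).
P₂ = 410000 + ½·1000·(0.979² − 14.5²) − 1000·9.8·(−15.6) = 410000 + (-104000) − (-153000) = 458000 Pa.

P₂ = 458000 Pa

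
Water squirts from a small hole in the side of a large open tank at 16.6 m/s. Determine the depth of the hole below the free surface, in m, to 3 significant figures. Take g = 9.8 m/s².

Torricelli: v = √(2gh), so h = v²/(2g).
h = 16.6²/(2·9.8) = 276/19.60 = 14.1 m.

h ≈ 14.1 m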